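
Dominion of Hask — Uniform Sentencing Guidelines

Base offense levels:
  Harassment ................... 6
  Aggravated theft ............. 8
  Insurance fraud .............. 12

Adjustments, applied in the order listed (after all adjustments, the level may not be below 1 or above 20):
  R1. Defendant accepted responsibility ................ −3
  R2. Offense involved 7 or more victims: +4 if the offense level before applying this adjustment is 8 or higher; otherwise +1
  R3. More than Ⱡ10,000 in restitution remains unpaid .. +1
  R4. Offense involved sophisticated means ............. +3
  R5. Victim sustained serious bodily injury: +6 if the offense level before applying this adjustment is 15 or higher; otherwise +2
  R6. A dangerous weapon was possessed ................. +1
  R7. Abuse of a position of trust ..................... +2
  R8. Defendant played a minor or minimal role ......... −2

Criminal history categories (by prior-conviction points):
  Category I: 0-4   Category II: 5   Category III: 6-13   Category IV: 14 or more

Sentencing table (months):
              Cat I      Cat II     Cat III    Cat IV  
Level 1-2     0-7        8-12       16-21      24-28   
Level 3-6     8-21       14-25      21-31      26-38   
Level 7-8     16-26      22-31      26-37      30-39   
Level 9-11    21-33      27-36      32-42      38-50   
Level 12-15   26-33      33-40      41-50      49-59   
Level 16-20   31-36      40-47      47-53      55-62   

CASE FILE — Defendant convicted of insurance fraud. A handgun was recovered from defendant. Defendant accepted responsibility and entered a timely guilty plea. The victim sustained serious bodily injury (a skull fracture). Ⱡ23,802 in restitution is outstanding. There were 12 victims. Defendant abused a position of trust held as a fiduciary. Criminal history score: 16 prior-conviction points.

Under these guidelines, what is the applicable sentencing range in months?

Base offense level for insurance fraud: 12.
R1 applies: 12 − 3 = 9.
R2 applies (level before this adjustment is 9 ≥ 8, so +4): 9 + 4 = 13.
R3 applies: 13 + 1 = 14.
R5 applies (level before this adjustment is 14 < 15, so +2): 14 + 2 = 16.
R6 applies: 16 + 1 = 17.
R7 applies: 17 + 2 = 19.
Final offense level: 19.
Criminal history: 16 prior points → Category IV (14+).
Level 19 falls in the 16-20 band.
Grid: Level 16-20 × Category IV = 55-62 months.

55-62 months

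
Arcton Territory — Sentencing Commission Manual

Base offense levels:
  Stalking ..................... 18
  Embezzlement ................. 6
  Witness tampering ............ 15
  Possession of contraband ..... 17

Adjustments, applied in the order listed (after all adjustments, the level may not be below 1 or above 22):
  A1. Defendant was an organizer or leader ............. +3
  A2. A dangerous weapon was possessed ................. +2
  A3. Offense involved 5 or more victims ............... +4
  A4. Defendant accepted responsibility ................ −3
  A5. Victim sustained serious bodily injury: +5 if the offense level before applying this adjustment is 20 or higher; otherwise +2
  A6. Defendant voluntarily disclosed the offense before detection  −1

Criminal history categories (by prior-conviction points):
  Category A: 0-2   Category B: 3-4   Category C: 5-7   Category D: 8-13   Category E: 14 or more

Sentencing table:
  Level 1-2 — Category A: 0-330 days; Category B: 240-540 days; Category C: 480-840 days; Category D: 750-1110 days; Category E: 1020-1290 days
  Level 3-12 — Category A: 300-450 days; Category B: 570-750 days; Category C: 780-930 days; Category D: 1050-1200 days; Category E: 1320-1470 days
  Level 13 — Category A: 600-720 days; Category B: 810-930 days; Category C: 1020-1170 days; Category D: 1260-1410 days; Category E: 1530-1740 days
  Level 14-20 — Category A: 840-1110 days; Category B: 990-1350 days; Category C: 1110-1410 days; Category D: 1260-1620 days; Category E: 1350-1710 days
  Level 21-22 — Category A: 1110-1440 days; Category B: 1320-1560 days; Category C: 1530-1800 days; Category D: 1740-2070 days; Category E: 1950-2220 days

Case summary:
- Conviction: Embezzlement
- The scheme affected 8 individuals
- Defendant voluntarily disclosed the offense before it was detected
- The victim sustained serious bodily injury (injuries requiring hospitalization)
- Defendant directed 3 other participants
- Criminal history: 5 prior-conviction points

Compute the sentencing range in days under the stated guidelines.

Base offense level for embezzlement: 6.
A1 applies: 6 + 3 = 9.
A2 does not apply.
A3 applies: 9 + 4 = 13.
A5 applies (level before this adjustment is 13 < 20, so +2): 13 + 2 = 15.
A6 applies: 15 − 1 = 14.
Final offense level: 14.
Criminal history: 5 prior points → Category C (5-7).
Level 14 falls in the 14-20 band.
Grid: Level 14-20 × Category C = 1110-1410 days.

1110-1410 days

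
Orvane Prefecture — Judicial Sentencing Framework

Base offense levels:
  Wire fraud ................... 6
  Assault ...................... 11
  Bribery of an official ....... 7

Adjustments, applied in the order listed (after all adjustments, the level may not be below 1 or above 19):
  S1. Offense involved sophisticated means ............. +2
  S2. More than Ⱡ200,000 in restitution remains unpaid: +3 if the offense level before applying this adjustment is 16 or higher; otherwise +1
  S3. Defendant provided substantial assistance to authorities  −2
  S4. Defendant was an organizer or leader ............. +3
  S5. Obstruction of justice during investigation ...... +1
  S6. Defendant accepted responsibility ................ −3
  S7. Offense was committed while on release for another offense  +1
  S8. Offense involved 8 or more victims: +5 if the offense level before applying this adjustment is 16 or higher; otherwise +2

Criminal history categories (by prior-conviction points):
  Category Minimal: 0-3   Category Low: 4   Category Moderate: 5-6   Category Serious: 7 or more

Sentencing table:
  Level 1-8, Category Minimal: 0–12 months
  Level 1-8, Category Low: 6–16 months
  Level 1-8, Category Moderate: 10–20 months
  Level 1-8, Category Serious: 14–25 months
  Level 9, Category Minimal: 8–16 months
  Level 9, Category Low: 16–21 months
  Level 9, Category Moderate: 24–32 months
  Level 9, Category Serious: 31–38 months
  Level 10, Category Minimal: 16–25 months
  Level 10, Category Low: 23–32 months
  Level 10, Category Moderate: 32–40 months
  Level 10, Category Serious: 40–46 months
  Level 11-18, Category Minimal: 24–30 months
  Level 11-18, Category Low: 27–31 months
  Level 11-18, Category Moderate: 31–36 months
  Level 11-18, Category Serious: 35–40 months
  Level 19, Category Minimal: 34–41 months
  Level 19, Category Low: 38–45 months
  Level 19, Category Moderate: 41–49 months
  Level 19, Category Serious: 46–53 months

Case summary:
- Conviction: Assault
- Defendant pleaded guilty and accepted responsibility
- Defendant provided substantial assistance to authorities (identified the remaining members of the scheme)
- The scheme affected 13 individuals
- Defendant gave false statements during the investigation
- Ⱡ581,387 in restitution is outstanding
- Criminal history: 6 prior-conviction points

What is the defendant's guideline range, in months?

32-40 months

Base offense level for assault: 11.
S2 applies (level before this adjustment is 11 < 16, so +1): 11 + 1 = 12.
S3 applies: 12 − 2 = 10.
S4 does not apply.
S5 applies: 10 + 1 = 11.
S6 applies: 11 − 3 = 8.
S7 does not apply.
S8 applies (level before this adjustment is 8 < 16, so +2): 8 + 2 = 10.
Final offense level: 10.
Criminal history: 6 prior points → Category Moderate (5-6).
Level 10 falls in the 10 band.
Grid: Level 10 × Category Moderate = 32-40 months.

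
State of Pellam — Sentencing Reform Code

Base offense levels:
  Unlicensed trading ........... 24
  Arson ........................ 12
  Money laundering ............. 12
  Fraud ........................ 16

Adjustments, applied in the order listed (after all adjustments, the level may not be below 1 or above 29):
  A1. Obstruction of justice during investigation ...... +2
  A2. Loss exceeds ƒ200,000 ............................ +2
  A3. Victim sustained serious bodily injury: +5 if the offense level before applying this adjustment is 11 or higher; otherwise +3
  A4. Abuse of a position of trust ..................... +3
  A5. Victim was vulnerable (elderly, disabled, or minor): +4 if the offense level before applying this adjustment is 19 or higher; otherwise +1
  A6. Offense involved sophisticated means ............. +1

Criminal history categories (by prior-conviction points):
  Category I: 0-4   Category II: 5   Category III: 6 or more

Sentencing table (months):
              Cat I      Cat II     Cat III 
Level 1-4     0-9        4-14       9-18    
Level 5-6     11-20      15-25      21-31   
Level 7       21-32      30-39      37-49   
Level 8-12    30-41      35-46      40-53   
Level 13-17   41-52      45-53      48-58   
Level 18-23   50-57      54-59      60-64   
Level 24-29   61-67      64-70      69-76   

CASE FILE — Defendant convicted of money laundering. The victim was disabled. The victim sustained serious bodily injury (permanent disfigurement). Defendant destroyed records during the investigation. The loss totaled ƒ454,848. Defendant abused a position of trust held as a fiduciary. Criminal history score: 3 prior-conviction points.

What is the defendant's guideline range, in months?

Base offense level for money laundering: 12.
A1 applies: 12 + 2 = 14.
A2 applies: 14 + 2 = 16.
A3 applies (level before this adjustment is 16 ≥ 11, so +5): 16 + 5 = 21.
A4 applies: 21 + 3 = 24.
A5 applies (level before this adjustment is 24 ≥ 19, so +4): 24 + 4 = 28.
Final offense level: 28.
Criminal history: 3 prior points → Category I (0-4).
Level 28 falls in the 24-29 band.
Grid: Level 24-29 × Category I = 61-67 months.

61-67 months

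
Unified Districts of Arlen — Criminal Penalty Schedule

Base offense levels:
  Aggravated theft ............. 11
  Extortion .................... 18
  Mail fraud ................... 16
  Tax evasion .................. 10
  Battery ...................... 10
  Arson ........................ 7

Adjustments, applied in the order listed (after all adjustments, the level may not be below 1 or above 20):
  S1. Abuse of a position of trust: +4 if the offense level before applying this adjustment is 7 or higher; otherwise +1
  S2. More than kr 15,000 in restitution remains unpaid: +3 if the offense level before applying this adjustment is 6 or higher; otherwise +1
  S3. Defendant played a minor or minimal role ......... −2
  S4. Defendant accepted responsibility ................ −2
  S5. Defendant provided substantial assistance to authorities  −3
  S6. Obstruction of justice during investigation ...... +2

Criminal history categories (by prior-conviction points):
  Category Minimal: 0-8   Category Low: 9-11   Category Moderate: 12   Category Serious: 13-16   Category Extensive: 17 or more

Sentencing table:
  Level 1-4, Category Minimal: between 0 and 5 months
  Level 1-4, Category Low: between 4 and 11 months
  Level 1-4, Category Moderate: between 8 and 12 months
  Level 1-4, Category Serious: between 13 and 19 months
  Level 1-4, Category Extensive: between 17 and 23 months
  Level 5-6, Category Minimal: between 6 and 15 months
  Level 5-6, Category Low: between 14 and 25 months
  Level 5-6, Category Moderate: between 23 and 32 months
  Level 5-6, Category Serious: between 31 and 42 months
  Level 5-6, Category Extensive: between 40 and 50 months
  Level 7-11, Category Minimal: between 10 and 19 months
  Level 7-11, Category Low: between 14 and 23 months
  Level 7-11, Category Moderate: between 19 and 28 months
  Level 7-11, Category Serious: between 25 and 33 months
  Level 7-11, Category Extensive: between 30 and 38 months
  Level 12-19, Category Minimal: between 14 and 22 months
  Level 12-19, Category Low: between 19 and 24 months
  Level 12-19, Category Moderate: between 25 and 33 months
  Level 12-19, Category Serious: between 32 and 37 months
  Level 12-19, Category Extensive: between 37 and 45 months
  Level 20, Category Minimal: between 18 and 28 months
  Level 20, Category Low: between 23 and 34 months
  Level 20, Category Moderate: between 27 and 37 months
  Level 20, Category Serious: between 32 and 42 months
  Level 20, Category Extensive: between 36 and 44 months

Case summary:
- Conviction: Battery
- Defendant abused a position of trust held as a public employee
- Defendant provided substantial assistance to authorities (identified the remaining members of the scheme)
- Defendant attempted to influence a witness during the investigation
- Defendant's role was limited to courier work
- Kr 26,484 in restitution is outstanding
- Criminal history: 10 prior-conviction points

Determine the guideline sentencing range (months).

Base offense level for battery: 10.
S1 applies (level before this adjustment is 10 ≥ 7, so +4): 10 + 4 = 14.
S2 applies (level before this adjustment is 14 ≥ 6, so +3): 14 + 3 = 17.
S3 applies: 17 − 2 = 15.
S4 does not apply.
S5 applies: 15 − 3 = 12.
S6 applies: 12 + 2 = 14.
Final offense level: 14.
Criminal history: 10 prior points → Category Low (9-11).
Level 14 falls in the 12-19 band.
Grid: Level 12-19 × Category Low = 19-24 months.

19-24 months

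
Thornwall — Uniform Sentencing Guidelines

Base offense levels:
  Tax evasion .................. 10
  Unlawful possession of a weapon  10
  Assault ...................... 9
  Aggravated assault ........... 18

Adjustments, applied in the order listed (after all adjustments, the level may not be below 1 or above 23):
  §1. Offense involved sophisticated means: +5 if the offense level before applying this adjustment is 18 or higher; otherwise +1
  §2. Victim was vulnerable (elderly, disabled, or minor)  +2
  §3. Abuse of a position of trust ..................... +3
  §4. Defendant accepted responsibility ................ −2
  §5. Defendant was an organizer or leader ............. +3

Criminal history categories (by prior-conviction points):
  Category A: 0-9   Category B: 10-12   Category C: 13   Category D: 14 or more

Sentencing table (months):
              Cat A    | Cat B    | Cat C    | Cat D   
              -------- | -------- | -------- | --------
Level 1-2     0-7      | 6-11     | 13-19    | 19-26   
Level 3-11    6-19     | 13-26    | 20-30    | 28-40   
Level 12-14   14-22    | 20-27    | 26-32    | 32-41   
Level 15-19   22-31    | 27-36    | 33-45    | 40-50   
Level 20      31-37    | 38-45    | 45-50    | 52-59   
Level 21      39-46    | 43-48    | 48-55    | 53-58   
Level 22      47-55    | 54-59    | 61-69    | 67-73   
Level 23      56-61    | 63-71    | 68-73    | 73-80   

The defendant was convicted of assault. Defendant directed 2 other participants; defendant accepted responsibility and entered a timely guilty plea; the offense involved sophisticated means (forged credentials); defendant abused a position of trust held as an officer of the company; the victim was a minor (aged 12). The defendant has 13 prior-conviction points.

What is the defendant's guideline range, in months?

Base offense level for assault: 9.
§1 applies (level before this adjustment is 9 < 18, so +1): 9 + 1 = 10.
§2 applies: 10 + 2 = 12.
§3 applies: 12 + 3 = 15.
§4 applies: 15 − 2 = 13.
§5 applies: 13 + 3 = 16.
Final offense level: 16.
Criminal history: 13 prior points → Category C (13).
Level 16 falls in the 15-19 band.
Grid: Level 15-19 × Category C = 33-45 months.

33-45 months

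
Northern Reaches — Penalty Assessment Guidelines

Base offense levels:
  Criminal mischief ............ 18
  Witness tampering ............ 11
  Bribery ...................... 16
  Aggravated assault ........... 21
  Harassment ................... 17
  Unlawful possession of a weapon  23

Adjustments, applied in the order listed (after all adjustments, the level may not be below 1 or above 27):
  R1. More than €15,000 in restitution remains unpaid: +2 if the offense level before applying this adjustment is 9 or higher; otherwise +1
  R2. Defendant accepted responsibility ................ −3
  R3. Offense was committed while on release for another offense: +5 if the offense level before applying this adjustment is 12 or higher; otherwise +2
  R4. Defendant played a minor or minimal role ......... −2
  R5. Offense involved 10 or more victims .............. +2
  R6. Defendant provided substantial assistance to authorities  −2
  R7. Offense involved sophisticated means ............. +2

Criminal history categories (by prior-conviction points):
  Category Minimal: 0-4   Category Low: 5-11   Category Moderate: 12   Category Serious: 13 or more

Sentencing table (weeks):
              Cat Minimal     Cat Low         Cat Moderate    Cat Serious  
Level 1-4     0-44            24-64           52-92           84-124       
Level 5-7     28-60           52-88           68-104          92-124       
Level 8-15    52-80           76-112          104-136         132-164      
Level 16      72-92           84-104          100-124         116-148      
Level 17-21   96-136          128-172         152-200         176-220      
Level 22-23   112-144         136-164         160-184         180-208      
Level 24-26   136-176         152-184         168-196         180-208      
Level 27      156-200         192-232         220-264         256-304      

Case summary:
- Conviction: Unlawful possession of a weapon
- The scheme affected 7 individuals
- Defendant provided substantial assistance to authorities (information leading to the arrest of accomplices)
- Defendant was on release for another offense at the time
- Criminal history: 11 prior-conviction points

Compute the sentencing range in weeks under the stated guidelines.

Base offense level for unlawful possession of a weapon: 23.
R1 does not apply.
R3 applies (level before this adjustment is 23 ≥ 12, so +5): 23 + 5 = 28.
R6 applies: 28 − 2 = 26.
Final offense level: 26.
Criminal history: 11 prior points → Category Low (5-11).
Level 26 falls in the 24-26 band.
Grid: Level 24-26 × Category Low = 152-184 weeks.

152-184 weeks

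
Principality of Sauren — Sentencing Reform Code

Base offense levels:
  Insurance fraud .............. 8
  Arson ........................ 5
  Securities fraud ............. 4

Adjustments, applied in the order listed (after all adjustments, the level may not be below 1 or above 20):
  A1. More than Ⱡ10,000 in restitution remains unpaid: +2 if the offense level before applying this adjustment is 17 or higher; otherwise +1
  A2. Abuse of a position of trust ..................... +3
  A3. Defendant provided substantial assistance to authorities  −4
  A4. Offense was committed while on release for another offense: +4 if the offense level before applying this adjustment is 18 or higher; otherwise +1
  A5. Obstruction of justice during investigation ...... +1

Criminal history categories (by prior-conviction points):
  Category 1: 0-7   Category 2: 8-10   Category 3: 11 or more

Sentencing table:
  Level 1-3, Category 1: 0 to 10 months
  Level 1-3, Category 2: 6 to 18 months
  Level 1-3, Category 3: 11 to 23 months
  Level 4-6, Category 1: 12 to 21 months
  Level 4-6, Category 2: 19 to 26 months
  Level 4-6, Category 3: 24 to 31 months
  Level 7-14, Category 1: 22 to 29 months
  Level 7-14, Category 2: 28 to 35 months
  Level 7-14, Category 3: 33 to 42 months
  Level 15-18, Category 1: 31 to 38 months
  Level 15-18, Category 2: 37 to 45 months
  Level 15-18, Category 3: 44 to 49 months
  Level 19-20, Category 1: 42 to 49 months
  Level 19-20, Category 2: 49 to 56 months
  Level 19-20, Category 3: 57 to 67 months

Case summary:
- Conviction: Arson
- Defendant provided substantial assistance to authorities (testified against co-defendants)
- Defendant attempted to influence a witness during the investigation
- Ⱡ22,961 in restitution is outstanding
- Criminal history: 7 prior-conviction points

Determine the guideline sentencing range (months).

Base offense level for arson: 5.
A1 applies (level before this adjustment is 5 < 17, so +1): 5 + 1 = 6.
A2 does not apply.
A3 applies: 6 − 4 = 2.
A4 does not apply.
A5 applies: 2 + 1 = 3.
Final offense level: 3.
Criminal history: 7 prior points → Category 1 (0-7).
Level 3 falls in the 1-3 band.
Grid: Level 1-3 × Category 1 = 0-10 months.

0-10 months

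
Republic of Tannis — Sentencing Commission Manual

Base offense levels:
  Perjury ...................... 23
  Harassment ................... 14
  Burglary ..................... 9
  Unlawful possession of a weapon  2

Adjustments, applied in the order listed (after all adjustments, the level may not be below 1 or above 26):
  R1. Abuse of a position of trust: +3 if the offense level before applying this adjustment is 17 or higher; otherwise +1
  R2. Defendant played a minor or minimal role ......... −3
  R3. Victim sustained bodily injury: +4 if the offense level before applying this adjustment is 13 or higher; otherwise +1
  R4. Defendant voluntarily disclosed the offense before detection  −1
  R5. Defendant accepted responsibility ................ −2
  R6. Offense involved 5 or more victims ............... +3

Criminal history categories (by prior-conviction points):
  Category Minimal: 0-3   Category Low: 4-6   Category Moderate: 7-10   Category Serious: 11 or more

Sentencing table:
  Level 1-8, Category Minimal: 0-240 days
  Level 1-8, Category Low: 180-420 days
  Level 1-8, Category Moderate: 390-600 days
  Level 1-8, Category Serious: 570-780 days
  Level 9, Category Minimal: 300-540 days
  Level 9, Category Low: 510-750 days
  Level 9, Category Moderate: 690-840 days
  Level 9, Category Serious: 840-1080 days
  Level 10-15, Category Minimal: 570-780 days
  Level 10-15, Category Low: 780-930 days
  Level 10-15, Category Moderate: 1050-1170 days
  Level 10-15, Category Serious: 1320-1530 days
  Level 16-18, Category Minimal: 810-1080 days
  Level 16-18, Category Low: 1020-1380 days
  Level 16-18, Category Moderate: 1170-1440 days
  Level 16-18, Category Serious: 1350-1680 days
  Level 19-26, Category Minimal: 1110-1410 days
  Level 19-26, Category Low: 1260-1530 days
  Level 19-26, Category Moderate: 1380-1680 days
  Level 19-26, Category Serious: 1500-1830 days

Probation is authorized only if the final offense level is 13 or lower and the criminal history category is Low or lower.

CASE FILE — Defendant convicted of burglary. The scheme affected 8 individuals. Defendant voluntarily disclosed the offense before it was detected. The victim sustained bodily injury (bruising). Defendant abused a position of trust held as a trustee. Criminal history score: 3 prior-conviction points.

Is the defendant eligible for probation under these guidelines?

Yes

Base offense level for burglary: 9.
R1 applies (level before this adjustment is 9 < 17, so +1): 9 + 1 = 10.
R3 applies (level before this adjustment is 10 < 13, so +1): 10 + 1 = 11.
R4 applies: 11 − 1 = 10.
R6 applies: 10 + 3 = 13.
Final offense level: 13.
Criminal history: 3 prior points → Category Minimal (0-3).
Level 13 falls in the 10-15 band.
Grid: Level 10-15 × Category Minimal = 570-780 days.
Probation check: level 13 ≤ 13 and category Minimal ≤ Low → eligible.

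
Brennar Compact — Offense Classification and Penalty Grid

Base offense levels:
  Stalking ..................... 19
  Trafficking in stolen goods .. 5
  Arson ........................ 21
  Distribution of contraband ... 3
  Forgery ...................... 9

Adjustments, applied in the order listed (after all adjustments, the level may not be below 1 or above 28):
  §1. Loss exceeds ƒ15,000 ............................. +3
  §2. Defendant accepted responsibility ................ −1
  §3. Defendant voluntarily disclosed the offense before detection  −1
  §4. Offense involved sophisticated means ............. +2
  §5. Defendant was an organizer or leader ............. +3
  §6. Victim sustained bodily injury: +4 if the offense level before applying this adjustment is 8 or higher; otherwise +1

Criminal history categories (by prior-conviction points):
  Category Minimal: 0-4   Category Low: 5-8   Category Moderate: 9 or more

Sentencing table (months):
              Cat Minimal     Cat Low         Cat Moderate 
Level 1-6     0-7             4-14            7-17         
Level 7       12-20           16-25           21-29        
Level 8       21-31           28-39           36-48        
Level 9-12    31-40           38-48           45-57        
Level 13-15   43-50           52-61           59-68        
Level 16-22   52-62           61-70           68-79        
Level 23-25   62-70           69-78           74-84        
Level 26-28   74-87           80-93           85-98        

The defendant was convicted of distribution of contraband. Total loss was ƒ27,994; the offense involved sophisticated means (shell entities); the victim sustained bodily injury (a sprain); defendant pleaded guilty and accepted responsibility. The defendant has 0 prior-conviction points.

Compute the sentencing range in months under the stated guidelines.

21-31 months

Base offense level for distribution of contraband: 3.
§1 applies: 3 + 3 = 6.
§2 applies: 6 − 1 = 5.
§4 applies: 5 + 2 = 7.
§5 does not apply.
§6 applies (level before this adjustment is 7 < 8, so +1): 7 + 1 = 8.
Final offense level: 8.
Criminal history: 0 prior points → Category Minimal (0-4).
Level 8 falls in the 8 band.
Grid: Level 8 × Category Minimal = 21-31 months.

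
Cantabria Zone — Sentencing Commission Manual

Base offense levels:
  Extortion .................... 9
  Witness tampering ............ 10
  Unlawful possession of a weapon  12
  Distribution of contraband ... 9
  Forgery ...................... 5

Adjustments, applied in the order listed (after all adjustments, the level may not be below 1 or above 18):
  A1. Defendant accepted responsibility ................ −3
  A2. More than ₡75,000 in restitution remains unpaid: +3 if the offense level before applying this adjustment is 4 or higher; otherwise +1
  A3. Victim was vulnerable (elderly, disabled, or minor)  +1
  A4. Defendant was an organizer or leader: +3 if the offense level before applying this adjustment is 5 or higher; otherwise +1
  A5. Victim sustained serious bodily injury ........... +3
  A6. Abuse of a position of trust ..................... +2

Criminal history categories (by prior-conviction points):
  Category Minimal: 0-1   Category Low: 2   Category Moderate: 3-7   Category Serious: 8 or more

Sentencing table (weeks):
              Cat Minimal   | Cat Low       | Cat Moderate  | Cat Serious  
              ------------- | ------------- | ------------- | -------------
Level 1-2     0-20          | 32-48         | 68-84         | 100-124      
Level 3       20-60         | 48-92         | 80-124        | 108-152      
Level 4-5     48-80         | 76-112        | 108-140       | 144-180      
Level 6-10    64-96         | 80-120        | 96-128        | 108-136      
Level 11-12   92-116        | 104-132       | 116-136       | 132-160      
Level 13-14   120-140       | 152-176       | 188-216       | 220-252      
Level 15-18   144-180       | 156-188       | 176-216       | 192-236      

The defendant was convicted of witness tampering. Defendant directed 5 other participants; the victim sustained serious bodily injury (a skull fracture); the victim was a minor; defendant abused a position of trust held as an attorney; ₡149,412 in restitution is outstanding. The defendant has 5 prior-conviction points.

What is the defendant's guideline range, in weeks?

Base offense level for witness tampering: 10.
A2 applies (level before this adjustment is 10 ≥ 4, so +3): 10 + 3 = 13.
A3 applies: 13 + 1 = 14.
A4 applies (level before this adjustment is 14 ≥ 5, so +3): 14 + 3 = 17.
A5 applies: 17 + 3 = 20.
A6 applies: 20 + 2 = 22.
Level 22 exceeds the maximum of 18; capped at 18.
Final offense level: 18.
Criminal history: 5 prior points → Category Moderate (3-7).
Level 18 falls in the 15-18 band.
Grid: Level 15-18 × Category Moderate = 176-216 weeks.

176-216 weeks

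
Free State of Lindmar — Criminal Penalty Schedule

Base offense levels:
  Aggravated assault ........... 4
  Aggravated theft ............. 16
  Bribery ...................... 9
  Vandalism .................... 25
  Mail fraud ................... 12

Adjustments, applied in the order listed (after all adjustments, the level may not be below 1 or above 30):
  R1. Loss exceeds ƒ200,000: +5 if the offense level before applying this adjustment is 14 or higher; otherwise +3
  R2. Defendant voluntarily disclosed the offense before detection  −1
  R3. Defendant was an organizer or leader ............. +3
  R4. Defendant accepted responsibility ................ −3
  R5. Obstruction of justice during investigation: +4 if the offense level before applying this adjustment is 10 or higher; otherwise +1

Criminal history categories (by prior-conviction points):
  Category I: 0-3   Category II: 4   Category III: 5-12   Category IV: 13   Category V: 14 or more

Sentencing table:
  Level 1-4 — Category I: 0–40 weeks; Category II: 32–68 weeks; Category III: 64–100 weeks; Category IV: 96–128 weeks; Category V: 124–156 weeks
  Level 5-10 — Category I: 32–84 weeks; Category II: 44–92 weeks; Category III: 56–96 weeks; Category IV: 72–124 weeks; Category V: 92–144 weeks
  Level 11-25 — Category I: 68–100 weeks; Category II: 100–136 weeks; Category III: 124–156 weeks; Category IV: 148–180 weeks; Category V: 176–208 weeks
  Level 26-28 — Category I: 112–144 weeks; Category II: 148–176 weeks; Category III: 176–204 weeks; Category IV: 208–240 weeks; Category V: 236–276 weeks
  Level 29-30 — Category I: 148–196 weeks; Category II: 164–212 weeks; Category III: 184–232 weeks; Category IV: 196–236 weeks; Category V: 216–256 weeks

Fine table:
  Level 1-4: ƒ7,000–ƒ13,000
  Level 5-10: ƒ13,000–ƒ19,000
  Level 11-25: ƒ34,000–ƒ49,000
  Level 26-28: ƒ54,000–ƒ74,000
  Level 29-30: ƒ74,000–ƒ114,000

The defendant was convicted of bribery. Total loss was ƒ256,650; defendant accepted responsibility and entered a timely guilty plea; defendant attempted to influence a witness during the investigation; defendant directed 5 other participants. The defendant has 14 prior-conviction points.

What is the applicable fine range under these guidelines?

Base offense level for bribery: 9.
R1 applies (level before this adjustment is 9 < 14, so +3): 9 + 3 = 12.
R2 does not apply.
R3 applies: 12 + 3 = 15.
R4 applies: 15 − 3 = 12.
R5 applies (level before this adjustment is 12 ≥ 10, so +4): 12 + 4 = 16.
Final offense level: 16.
Level 16 falls in the 11-25 band.
Fine table: Level 11-25 → ƒ34,000–ƒ49,000.

ƒ34,000–ƒ49,000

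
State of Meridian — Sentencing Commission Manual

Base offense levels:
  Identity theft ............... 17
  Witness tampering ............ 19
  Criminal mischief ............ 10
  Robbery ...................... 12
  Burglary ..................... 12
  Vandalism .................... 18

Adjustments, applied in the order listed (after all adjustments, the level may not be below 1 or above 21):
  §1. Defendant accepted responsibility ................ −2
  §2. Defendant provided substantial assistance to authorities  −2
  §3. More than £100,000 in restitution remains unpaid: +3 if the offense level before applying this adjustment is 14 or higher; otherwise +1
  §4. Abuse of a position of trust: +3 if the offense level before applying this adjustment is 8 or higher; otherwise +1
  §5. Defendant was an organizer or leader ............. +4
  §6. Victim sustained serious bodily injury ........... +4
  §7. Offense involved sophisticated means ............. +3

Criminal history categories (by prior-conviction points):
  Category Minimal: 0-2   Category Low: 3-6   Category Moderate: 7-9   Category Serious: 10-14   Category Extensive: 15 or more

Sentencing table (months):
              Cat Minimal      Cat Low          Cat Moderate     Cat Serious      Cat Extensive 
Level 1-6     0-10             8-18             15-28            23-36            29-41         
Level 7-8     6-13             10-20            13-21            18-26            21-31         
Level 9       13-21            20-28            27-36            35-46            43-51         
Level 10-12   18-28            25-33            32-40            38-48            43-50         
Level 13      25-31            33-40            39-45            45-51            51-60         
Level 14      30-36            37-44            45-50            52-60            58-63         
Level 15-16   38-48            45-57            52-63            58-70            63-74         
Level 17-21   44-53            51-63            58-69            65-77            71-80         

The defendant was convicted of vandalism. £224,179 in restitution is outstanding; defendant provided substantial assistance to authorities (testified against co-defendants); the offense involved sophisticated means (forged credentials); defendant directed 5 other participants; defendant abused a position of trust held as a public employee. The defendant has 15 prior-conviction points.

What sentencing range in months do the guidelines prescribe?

Base offense level for vandalism: 18.
§1 does not apply.
§2 applies: 18 − 2 = 16.
§3 applies (level before this adjustment is 16 ≥ 14, so +3): 16 + 3 = 19.
§4 applies (level before this adjustment is 19 ≥ 8, so +3): 19 + 3 = 22.
§5 applies: 22 + 4 = 26.
§6 does not apply.
§7 applies: 26 + 3 = 29.
Level 29 exceeds the maximum of 21; capped at 21.
Final offense level: 21.
Criminal history: 15 prior points → Category Extensive (15+).
Level 21 falls in the 17-21 band.
Grid: Level 17-21 × Category Extensive = 71-80 months.

71-80 months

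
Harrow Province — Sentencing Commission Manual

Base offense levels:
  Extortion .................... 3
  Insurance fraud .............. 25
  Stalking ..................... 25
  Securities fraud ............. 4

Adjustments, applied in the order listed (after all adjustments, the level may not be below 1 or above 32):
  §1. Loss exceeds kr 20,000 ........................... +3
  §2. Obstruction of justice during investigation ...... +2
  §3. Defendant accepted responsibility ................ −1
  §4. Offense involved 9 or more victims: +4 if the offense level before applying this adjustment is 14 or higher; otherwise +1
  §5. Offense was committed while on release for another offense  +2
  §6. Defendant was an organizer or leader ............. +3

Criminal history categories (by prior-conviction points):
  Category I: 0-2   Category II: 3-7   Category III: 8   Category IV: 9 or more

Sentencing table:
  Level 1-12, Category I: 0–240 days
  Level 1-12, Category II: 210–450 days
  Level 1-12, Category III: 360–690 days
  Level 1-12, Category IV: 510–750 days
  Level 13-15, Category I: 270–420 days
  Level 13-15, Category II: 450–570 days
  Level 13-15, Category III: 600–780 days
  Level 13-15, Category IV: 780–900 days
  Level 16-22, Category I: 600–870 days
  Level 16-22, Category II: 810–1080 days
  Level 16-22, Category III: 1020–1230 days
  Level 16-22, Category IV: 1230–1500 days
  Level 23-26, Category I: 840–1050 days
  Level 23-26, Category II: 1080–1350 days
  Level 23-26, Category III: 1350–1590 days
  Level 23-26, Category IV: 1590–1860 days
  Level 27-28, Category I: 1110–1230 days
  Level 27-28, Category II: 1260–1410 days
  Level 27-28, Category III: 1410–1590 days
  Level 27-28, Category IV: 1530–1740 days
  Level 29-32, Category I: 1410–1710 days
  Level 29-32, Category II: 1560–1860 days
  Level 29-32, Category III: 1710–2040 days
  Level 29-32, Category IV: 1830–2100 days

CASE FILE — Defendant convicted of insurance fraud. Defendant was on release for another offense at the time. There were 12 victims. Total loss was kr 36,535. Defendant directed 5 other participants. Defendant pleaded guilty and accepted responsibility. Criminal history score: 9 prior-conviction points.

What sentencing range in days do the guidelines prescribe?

1830-2100 days

Base offense level for insurance fraud: 25.
§1 applies: 25 + 3 = 28.
§2 does not apply.
§3 applies: 28 − 1 = 27.
§4 applies (level before this adjustment is 27 ≥ 14, so +4): 27 + 4 = 31.
§5 applies: 31 + 2 = 33.
§6 applies: 33 + 3 = 36.
Level 36 exceeds the maximum of 32; capped at 32.
Final offense level: 32.
Criminal history: 9 prior points → Category IV (9+).
Level 32 falls in the 29-32 band.
Grid: Level 29-32 × Category IV = 1830-2100 days.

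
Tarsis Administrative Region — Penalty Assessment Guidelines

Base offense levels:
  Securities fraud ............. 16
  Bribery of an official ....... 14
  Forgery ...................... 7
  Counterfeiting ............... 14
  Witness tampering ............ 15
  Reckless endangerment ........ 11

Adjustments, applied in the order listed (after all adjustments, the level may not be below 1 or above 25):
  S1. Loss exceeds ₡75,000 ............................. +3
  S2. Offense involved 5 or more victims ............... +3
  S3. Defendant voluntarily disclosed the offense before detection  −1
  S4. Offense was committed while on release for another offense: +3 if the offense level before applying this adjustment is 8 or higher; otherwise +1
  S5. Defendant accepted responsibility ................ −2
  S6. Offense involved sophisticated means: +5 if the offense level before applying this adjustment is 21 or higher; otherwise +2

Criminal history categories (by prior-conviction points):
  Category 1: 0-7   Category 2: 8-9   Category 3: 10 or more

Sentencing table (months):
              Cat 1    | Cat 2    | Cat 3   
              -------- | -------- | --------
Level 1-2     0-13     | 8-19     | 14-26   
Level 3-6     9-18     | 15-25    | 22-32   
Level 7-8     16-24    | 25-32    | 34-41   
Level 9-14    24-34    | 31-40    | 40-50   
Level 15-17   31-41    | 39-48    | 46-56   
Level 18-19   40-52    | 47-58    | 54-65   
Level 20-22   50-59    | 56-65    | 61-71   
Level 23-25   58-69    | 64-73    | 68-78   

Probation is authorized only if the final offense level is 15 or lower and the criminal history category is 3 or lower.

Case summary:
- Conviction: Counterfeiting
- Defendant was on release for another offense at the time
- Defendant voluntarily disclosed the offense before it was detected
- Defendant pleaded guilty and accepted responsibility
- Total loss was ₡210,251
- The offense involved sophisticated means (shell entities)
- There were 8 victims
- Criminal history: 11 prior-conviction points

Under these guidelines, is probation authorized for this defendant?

Base offense level for counterfeiting: 14.
S1 applies: 14 + 3 = 17.
S2 applies: 17 + 3 = 20.
S3 applies: 20 − 1 = 19.
S4 applies (level before this adjustment is 19 ≥ 8, so +3): 19 + 3 = 22.
S5 applies: 22 − 2 = 20.
S6 applies (level before this adjustment is 20 < 21, so +2): 20 + 2 = 22.
Final offense level: 22.
Criminal history: 11 prior points → Category 3 (10+).
Level 22 falls in the 20-22 band.
Grid: Level 20-22 × Category 3 = 61-71 months.
Probation check: level 22 > 15 and category 3 ≤ 3 → not eligible.

No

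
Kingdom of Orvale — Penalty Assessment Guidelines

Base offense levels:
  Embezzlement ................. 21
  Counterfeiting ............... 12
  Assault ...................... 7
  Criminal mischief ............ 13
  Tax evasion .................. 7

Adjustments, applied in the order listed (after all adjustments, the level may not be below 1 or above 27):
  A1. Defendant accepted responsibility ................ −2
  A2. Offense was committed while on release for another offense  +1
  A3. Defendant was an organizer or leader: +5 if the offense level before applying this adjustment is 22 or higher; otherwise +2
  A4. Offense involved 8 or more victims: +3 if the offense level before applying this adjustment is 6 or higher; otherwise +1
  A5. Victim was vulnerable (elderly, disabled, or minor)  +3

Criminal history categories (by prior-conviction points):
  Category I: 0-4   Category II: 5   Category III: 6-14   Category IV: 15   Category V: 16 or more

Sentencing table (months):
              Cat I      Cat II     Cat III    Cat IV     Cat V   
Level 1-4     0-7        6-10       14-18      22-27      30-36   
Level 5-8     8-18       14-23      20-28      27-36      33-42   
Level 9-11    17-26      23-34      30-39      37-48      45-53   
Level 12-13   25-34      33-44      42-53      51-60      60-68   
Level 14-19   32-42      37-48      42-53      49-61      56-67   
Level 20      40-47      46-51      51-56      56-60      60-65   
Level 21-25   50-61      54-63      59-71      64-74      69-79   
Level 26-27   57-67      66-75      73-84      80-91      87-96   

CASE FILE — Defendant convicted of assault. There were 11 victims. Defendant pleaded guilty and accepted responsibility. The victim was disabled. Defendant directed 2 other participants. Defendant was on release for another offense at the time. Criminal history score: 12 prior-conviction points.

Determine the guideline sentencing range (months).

Base offense level for assault: 7.
A1 applies: 7 − 2 = 5.
A2 applies: 5 + 1 = 6.
A3 applies (level before this adjustment is 6 < 22, so +2): 6 + 2 = 8.
A4 applies (level before this adjustment is 8 ≥ 6, so +3): 8 + 3 = 11.
A5 applies: 11 + 3 = 14.
Final offense level: 14.
Criminal history: 12 prior points → Category III (6-14).
Level 14 falls in the 14-19 band.
Grid: Level 14-19 × Category III = 42-53 months.

42-53 months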